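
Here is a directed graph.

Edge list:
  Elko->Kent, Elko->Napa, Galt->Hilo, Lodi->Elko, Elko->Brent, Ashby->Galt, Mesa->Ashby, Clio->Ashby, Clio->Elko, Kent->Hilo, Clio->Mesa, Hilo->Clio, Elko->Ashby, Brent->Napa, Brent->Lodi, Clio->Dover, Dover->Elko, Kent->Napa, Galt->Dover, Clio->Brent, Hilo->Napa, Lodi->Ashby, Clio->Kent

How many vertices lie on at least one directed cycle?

A vertex is on a directed cycle iff it belongs to a strongly connected component of size ≥ 2 (or has a self-loop).
The vertices on cycles are {Clio, Elko, Galt, Hilo, Kent, Lodi, Mesa, Ashby, Brent, Dover} — 10 in total.

10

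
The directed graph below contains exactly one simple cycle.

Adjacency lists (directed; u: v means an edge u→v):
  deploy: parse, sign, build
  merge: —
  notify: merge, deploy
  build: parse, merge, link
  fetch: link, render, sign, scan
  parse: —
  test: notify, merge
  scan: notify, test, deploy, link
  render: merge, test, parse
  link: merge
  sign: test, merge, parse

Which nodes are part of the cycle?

sign, test, deploy, notify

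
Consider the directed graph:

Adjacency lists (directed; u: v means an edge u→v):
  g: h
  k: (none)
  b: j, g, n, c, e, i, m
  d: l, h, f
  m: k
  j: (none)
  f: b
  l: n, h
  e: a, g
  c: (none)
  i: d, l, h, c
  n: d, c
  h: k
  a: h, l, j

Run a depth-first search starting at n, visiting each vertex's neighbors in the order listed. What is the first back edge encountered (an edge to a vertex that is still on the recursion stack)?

l->n

DFS from n (visiting each vertex's neighbors in the order listed); mark gray on enter, black on exit:
n gray
  d gray
    l gray
      l→n: n is gray → back edge
First back edge: l → n.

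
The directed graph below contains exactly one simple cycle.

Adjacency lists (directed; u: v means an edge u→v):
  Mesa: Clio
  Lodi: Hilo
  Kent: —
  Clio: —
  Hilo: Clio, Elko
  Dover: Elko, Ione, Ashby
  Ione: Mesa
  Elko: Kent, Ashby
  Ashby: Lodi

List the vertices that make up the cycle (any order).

Elko, Hilo, Lodi, Ashby

DFS with gray/black marking from Ashby:
Ashby gray
  Lodi gray
    Hilo gray
      Clio gray
      Clio black
      Elko gray
        Kent gray
        Kent black
        Elko→Ashby: Ashby is gray → back edge
Back edge closes the cycle Ashby → Lodi → Hilo → Elko → Ashby; its vertices are {Elko, Hilo, Lodi, Ashby}.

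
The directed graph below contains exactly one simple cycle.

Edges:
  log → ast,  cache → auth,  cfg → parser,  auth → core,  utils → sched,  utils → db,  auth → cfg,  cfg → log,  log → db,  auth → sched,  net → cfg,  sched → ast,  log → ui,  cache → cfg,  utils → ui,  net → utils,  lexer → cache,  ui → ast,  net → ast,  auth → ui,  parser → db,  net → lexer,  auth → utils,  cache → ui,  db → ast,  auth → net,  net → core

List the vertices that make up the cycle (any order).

net, auth, cache, lexer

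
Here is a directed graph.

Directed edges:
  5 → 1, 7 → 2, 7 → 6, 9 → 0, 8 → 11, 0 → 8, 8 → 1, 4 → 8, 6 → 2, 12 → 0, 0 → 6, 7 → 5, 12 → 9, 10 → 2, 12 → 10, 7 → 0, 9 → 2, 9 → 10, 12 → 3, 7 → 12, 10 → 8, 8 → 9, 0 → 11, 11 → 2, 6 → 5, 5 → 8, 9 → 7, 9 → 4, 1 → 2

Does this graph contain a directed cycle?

Yes

DFS with white/gray/black marking, starting from 6:
6 gray
  5 gray
    8 gray
      11 gray
        2 gray
        2 black
      11 black
      1 gray
        1→2: 2 black — skip
      1 black
      9 gray
        0 gray
          0→8: 8 is gray → back edge
Back edge found, so a cycle exists: 8 → 9 → 0 → 8.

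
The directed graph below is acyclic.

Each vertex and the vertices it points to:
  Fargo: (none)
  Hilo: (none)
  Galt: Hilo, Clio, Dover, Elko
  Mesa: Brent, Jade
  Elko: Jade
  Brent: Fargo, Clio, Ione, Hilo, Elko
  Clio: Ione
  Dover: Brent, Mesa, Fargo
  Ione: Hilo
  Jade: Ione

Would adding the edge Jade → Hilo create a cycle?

No

Adding Jade→Hilo creates a cycle iff Hilo can already reach Jade.
Explore from Hilo: no path reaches Jade. The graph stays acyclic.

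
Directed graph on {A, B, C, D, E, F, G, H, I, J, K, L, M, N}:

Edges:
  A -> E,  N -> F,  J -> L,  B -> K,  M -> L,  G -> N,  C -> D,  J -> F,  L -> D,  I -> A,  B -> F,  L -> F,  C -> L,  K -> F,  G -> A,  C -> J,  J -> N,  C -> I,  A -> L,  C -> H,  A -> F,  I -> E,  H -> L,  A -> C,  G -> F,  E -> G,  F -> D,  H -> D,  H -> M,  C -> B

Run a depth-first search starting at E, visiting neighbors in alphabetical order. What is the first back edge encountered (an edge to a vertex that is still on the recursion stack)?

I->A

DFS from E (visiting neighbors in alphabetical order); mark gray on enter, black on exit:
E gray
  G gray
    A gray
      C gray
        B gray
          F gray
            D gray
            D black
          F black
          K gray
            K→F: F black — skip
          K black
        B black
        C→D: D black — skip
        H gray
          H→D: D black — skip
          L gray
            L→D: D black — skip
            L→F: F black — skip
          L black
          M gray
            M→L: L black — skip
          M black
        H black
        I gray
          I→A: A is gray → back edge
First back edge: I → A.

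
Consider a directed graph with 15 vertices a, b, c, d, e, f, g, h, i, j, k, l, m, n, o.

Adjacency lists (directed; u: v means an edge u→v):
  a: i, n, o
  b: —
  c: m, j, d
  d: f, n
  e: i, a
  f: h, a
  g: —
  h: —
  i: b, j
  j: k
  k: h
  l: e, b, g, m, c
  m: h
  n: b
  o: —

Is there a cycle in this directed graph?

DFS with white/gray/black marking, starting from g:
g gray
g black
a gray
  i gray
    b gray
    b black
    j gray
      k gray
        h gray
        h black
      k black
    j black
  i black
  n gray
    n→b: b black — skip
  n black
  o gray
  o black
a black
c gray
  m gray
    m→h: h black — skip
  m black
  c→j: j black — skip
  d gray
    f gray
      f→h: h black — skip
      f→a: a black — skip
    f black
    d→n: n black — skip
  d black
c black
e gray
  e→i: i black — skip
  e→a: a black — skip
e black
l gray
  l→e: e black — skip
  l→b: b black — skip
  l→g: g black — skip
  l→m: m black — skip
  l→c: c black — skip
l black
Every edge goes to a white or black vertex — no back edge, so the graph is acyclic.

No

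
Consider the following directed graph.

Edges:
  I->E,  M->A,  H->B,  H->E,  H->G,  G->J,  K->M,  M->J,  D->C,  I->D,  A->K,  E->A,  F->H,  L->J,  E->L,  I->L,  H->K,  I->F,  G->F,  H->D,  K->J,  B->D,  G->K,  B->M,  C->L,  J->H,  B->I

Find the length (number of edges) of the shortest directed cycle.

3

For each vertex v, BFS finds the shortest path from v back to v.
The shortest such closed walk is H → G → F → H, length 3.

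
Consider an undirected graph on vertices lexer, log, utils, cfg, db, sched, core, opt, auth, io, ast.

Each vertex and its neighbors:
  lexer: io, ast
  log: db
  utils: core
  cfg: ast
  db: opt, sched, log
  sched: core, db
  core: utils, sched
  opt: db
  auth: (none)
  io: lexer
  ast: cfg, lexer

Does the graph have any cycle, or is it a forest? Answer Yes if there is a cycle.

No

DFS, tracking each vertex's parent; an edge to a visited non-parent vertex closes a cycle.
Start from core:
visit core (parent –)
  visit utils (parent core)
    utils–core: parent, skip
  visit sched (parent core)
    sched–core: parent, skip
    visit db (parent sched)
      visit opt (parent db)
        opt–db: parent, skip
      db–sched: parent, skip
      visit log (parent db)
        log–db: parent, skip
visit lexer (parent –)
  visit io (parent lexer)
    io–lexer: parent, skip
  visit ast (parent lexer)
    visit cfg (parent ast)
      cfg–ast: parent, skip
    ast–lexer: parent, skip
visit auth (parent –)
No non-parent visited neighbor found — the graph is a forest.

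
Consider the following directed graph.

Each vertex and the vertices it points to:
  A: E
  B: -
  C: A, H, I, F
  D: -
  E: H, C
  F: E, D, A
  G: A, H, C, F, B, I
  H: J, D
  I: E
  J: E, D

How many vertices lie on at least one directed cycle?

7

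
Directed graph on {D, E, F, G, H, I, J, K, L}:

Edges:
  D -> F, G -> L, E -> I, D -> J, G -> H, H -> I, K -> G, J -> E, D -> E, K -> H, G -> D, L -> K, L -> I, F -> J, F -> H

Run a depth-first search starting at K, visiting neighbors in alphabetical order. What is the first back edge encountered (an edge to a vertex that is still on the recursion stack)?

DFS from K (visiting neighbors in alphabetical order); mark gray on enter, black on exit:
K gray
  G gray
    D gray
      E gray
        I gray
        I black
      E black
      F gray
        H gray
          H→I: I black — skip
        H black
        J gray
          J→E: E black — skip
        J black
      F black
      D→J: J black — skip
    D black
    G→H: H black — skip
    L gray
      L→I: I black — skip
      L→K: K is gray → back edge
First back edge: L → K.

L→K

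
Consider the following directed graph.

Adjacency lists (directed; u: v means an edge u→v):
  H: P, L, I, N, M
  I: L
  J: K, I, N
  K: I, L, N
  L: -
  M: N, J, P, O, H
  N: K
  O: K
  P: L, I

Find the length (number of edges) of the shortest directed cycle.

2

For each vertex v, BFS finds the shortest path from v back to v.
The shortest such closed walk is M → H → M, length 2.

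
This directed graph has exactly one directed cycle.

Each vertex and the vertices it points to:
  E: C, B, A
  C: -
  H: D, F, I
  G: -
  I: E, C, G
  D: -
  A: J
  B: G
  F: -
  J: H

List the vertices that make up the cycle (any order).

A, E, H, I, J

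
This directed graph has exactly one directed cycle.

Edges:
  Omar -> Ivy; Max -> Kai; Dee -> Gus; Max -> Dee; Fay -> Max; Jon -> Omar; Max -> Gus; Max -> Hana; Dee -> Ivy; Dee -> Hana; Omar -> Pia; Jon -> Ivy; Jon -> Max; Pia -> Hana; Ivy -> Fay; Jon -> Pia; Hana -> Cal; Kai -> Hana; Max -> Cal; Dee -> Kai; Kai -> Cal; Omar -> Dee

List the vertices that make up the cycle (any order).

Dee, Fay, Ivy, Max

DFS with gray/black marking from Max:
Max gray
  Kai gray
    Cal gray
    Cal black
    Hana gray
      Hana→Cal: Cal black — skip
    Hana black
  Kai black
  Max→Cal: Cal black — skip
  Dee gray
    Gus gray
    Gus black
    Ivy gray
      Fay gray
        Fay→Max: Max is gray → back edge
Back edge closes the cycle Max → Dee → Ivy → Fay → Max; its vertices are {Dee, Fay, Ivy, Max}.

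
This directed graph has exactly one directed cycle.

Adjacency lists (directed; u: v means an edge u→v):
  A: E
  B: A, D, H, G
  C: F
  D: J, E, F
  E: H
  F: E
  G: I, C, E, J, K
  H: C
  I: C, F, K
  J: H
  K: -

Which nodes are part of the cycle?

DFS with gray/black marking from C:
C gray
  F gray
    E gray
      H gray
        H→C: C is gray → back edge
Back edge closes the cycle C → F → E → H → C; its vertices are {C, E, F, H}.

C, E, F, H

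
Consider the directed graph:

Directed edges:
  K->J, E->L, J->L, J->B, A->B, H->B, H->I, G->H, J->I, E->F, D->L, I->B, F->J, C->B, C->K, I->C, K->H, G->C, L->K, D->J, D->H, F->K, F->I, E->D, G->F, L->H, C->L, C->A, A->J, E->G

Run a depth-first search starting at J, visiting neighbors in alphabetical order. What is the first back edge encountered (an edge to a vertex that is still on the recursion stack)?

A->J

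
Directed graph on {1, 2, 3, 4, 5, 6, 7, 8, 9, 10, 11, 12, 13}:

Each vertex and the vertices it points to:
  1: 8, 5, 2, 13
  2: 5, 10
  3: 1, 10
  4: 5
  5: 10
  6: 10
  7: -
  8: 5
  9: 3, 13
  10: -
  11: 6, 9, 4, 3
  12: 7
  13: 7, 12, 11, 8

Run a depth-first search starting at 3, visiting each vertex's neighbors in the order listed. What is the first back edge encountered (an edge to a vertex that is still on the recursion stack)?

9→3

DFS from 3 (visiting each vertex's neighbors in the order listed); mark gray on enter, black on exit:
3 gray
  1 gray
    8 gray
      5 gray
        10 gray
        10 black
      5 black
    8 black
    1→5: 5 black — skip
    2 gray
      2→5: 5 black — skip
      2→10: 10 black — skip
    2 black
    13 gray
      7 gray
      7 black
      12 gray
        12→7: 7 black — skip
      12 black
      11 gray
        6 gray
          6→10: 10 black — skip
        6 black
        9 gray
          9→3: 3 is gray → back edge
First back edge: 9 → 3.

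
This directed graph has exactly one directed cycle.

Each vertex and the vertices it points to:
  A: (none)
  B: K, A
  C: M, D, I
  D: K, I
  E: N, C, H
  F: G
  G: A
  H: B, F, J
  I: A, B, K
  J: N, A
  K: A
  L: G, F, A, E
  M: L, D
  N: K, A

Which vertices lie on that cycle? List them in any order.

C, E, L, M

DFS with gray/black marking from E:
E gray
  N gray
    K gray
      A gray
      A black
    K black
    N→A: A black — skip
  N black
  C gray
    M gray
      L gray
        G gray
          G→A: A black — skip
        G black
        F gray
          F→G: G black — skip
        F black
        L→A: A black — skip
        L→E: E is gray → back edge
Back edge closes the cycle E → C → M → L → E; its vertices are {C, E, L, M}.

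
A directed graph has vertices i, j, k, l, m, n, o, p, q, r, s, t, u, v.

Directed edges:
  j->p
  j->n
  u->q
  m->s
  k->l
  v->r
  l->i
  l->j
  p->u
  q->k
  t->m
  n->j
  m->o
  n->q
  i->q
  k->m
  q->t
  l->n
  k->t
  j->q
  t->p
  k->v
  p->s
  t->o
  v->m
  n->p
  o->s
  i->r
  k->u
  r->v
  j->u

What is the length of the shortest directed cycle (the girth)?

For each vertex v, BFS finds the shortest path from v back to v.
The shortest such closed walk is v → r → v, length 2.

2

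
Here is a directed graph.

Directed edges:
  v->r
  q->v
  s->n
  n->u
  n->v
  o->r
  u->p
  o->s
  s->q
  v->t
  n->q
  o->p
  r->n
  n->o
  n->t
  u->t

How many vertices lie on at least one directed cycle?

A vertex is on a directed cycle iff it belongs to a strongly connected component of size ≥ 2 (or has a self-loop).
The vertices on cycles are {n, o, q, r, s, v} — 6 in total.

6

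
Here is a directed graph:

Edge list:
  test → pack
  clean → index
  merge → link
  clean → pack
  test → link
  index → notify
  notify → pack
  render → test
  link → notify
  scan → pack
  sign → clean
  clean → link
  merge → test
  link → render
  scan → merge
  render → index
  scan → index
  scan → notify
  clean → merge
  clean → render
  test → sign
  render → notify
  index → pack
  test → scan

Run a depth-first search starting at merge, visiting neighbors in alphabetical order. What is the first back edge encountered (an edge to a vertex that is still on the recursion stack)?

test->link

DFS from merge (visiting neighbors in alphabetical order); mark gray on enter, black on exit:
merge gray
  link gray
    notify gray
      pack gray
      pack black
    notify black
    render gray
      index gray
        index→notify: notify black — skip
        index→pack: pack black — skip
      index black
      render→notify: notify black — skip
      test gray
        test→link: link is gray → back edge
First back edge: test → link.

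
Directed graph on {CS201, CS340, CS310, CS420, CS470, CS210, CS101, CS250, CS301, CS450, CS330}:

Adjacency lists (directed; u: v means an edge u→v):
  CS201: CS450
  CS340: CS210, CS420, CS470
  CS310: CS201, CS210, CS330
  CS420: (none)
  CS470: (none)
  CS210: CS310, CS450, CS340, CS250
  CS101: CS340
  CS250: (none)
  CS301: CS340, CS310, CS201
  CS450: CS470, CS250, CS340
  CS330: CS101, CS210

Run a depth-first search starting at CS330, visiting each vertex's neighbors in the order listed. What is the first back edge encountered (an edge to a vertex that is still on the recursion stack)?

CS450->CS340

DFS from CS330 (visiting each vertex's neighbors in the order listed); mark gray on enter, black on exit:
CS330 gray
  CS101 gray
    CS340 gray
      CS210 gray
        CS310 gray
          CS201 gray
            CS450 gray
              CS470 gray
              CS470 black
              CS250 gray
              CS250 black
              CS450→CS340: CS340 is gray → back edge
First back edge: CS450 → CS340.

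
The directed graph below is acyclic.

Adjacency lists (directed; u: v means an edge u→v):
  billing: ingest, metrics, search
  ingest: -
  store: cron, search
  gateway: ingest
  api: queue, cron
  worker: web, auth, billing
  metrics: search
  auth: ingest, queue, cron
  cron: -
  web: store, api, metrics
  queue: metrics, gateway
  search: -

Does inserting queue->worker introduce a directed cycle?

Adding queue→worker creates a cycle iff worker can already reach queue.
Path from worker: worker → auth → queue.
So worker → … → queue → worker is a cycle.

Yes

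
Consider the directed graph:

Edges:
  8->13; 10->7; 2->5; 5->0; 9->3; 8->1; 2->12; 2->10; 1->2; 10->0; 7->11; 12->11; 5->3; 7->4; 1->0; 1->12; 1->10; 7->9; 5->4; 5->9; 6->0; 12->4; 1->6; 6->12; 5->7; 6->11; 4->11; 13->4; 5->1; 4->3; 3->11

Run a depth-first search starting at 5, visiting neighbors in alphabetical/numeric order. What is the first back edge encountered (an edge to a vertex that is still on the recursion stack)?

2→5

DFS from 5 (visiting neighbors in alphabetical/numeric order); mark gray on enter, black on exit:
5 gray
  0 gray
  0 black
  1 gray
    1→0: 0 black — skip
    2 gray
      2→5: 5 is gray → back edge
First back edge: 2 → 5.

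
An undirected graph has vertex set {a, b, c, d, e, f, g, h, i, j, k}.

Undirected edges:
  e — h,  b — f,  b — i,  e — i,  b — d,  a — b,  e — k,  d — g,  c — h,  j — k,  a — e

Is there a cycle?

Yes

DFS, tracking each vertex's parent; an edge to a visited non-parent vertex closes a cycle.
Start from h:
visit h (parent –)
  visit e (parent h)
    visit i (parent e)
      i–e: parent, skip
      visit b (parent i)
        visit f (parent b)
          f–b: parent, skip
        b–i: parent, skip
        visit a (parent b)
          a–b: parent, skip
          a–e: e visited and ≠ parent → cycle
Cycle: e – i – b – a – e.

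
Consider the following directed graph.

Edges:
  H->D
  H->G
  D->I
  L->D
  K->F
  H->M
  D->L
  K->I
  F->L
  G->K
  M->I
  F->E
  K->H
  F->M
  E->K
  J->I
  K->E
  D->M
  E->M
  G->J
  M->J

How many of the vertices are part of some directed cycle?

A vertex is on a directed cycle iff it belongs to a strongly connected component of size ≥ 2 (or has a self-loop).
The vertices on cycles are {D, E, F, G, H, K, L} — 7 in total.

7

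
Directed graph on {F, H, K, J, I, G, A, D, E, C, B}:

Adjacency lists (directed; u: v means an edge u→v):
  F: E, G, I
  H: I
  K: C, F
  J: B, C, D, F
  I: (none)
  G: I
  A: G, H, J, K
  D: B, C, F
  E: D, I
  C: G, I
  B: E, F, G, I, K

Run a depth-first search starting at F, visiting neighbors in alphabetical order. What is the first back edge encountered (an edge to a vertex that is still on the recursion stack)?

B→E

DFS from F (visiting neighbors in alphabetical order); mark gray on enter, black on exit:
F gray
  E gray
    D gray
      B gray
        B→E: E is gray → back edge
First back edge: B → E.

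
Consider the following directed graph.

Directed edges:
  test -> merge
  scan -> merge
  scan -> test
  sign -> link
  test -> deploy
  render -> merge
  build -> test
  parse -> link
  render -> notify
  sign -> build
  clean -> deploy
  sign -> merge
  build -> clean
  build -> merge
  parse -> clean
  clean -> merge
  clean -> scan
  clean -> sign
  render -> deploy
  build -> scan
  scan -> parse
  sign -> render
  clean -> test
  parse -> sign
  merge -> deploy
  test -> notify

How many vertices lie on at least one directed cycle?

5

A vertex is on a directed cycle iff it belongs to a strongly connected component of size ≥ 2 (or has a self-loop).
The vertices on cycles are {scan, sign, build, clean, parse} — 5 in total.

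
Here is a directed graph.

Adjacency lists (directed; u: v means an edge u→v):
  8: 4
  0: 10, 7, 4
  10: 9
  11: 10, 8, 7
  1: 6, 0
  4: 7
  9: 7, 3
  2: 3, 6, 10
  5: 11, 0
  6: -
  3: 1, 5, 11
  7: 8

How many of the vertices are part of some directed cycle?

10

A vertex is on a directed cycle iff it belongs to a strongly connected component of size ≥ 2 (or has a self-loop).
The vertices on cycles are {0, 1, 3, 4, 5, 7, 8, 9, 10, 11} — 10 in total.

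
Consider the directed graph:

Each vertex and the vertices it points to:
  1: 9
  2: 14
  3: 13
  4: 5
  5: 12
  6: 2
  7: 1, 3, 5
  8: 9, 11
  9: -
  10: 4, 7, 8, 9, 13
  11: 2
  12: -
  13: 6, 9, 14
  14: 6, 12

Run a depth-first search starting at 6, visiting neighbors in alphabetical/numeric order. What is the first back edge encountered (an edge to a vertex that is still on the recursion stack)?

DFS from 6 (visiting neighbors in alphabetical/numeric order); mark gray on enter, black on exit:
6 gray
  2 gray
    14 gray
      14→6: 6 is gray → back edge
First back edge: 14 → 6.

14->6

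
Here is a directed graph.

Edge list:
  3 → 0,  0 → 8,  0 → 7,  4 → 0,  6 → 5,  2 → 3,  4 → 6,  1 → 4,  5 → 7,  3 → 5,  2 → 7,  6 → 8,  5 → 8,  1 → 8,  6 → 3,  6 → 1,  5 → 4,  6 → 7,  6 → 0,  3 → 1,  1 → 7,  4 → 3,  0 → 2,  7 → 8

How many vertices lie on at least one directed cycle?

7

A vertex is on a directed cycle iff it belongs to a strongly connected component of size ≥ 2 (or has a self-loop).
The vertices on cycles are {0, 1, 2, 3, 4, 5, 6} — 7 in total.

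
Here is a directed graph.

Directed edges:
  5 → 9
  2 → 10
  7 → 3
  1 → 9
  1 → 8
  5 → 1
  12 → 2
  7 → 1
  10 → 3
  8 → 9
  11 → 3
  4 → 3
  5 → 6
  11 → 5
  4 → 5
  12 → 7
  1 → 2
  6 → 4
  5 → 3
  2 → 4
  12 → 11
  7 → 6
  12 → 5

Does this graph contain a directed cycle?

Yes

DFS with white/gray/black marking, starting from 12:
12 gray
  11 gray
    3 gray
    3 black
    5 gray
      6 gray
        4 gray
          4→3: 3 black — skip
          4→5: 5 is gray → back edge
Back edge found, so a cycle exists: 5 → 6 → 4 → 5.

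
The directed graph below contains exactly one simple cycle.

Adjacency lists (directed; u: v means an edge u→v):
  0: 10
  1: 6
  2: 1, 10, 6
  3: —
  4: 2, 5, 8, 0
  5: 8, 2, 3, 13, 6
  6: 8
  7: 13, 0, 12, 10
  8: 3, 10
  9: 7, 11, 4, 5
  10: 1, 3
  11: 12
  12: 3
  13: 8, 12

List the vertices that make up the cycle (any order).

1, 6, 8, 10

DFS with gray/black marking from 1:
1 gray
  6 gray
    8 gray
      3 gray
      3 black
      10 gray
        10→1: 1 is gray → back edge
Back edge closes the cycle 1 → 6 → 8 → 10 → 1; its vertices are {1, 6, 8, 10}.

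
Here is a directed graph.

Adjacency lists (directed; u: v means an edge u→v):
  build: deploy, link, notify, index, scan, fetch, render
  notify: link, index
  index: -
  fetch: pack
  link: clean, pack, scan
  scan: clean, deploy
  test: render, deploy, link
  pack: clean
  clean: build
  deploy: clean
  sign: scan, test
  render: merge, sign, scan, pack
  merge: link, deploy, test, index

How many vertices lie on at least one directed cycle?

12

A vertex is on a directed cycle iff it belongs to a strongly connected component of size ≥ 2 (or has a self-loop).
The vertices on cycles are {link, pack, scan, sign, test, build, clean, fetch, merge, deploy, notify, render} — 12 in total.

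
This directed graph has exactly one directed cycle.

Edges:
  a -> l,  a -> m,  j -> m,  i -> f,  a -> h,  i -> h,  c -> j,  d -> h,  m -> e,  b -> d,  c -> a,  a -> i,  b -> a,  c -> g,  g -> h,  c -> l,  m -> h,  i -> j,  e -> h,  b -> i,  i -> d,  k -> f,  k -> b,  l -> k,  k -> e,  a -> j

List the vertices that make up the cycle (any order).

DFS with gray/black marking from l:
l gray
  k gray
    f gray
    f black
    b gray
      d gray
        h gray
        h black
      d black
      a gray
        j gray
          m gray
            e gray
              e→h: h black — skip
            e black
            m→h: h black — skip
          m black
        j black
        a→l: l is gray → back edge
Back edge closes the cycle l → k → b → a → l; its vertices are {a, b, k, l}.

a, b, k, l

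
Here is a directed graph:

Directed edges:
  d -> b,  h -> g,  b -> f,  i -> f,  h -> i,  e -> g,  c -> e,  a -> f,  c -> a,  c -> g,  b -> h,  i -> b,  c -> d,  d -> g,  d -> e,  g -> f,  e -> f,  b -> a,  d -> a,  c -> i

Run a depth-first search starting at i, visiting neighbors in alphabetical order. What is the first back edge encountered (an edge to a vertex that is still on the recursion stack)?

h->i

DFS from i (visiting neighbors in alphabetical order); mark gray on enter, black on exit:
i gray
  b gray
    a gray
      f gray
      f black
    a black
    b→f: f black — skip
    h gray
      g gray
        g→f: f black — skip
      g black
      h→i: i is gray → back edge
First back edge: h → i.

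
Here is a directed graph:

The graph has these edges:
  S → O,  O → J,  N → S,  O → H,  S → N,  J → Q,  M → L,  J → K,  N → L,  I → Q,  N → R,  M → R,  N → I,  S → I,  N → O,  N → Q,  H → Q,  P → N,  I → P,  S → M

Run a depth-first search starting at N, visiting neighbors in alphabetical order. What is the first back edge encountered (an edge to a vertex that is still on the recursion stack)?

P→N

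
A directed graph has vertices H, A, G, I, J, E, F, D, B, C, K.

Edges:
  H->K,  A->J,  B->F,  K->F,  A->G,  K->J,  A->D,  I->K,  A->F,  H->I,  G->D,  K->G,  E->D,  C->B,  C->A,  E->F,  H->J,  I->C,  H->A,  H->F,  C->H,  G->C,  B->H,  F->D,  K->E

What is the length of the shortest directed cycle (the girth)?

3

For each vertex v, BFS finds the shortest path from v back to v.
The shortest such closed walk is C → H → I → C, length 3.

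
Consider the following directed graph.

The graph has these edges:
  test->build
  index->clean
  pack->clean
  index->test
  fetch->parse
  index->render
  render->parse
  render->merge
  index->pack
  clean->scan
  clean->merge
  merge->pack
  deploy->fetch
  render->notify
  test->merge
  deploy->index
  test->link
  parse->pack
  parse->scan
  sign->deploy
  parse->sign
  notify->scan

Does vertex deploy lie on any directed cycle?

deploy is on a cycle iff deploy can reach itself via ≥1 edge.
deploy → fetch → parse → sign → deploy — yes.

Yes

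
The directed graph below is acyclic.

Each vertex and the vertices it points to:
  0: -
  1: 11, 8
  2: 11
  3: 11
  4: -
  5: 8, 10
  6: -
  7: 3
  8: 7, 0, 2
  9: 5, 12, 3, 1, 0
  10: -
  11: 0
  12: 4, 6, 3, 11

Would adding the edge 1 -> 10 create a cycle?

Adding 1→10 creates a cycle iff 10 can already reach 1.
Explore from 10: no path reaches 1. The graph stays acyclic.

No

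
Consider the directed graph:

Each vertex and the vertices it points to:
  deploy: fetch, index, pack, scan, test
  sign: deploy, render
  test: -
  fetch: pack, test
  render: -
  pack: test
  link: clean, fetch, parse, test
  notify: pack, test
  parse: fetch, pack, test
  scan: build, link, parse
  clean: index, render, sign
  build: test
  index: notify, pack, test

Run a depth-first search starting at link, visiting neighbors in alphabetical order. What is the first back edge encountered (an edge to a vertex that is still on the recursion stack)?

DFS from link (visiting neighbors in alphabetical order); mark gray on enter, black on exit:
link gray
  clean gray
    index gray
      notify gray
        pack gray
          test gray
          test black
        pack black
        notify→test: test black — skip
      notify black
      index→pack: pack black — skip
      index→test: test black — skip
    index black
    render gray
    render black
    sign gray
      deploy gray
        fetch gray
          fetch→pack: pack black — skip
          fetch→test: test black — skip
        fetch black
        deploy→index: index black — skip
        deploy→pack: pack black — skip
        scan gray
          build gray
            build→test: test black — skip
          build black
          scan→link: link is gray → back edge
First back edge: scan → link.

scan->link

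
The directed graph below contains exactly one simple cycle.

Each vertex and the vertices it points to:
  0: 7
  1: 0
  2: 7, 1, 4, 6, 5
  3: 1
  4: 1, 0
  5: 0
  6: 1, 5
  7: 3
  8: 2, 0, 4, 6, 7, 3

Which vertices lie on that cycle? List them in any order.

0, 1, 3, 7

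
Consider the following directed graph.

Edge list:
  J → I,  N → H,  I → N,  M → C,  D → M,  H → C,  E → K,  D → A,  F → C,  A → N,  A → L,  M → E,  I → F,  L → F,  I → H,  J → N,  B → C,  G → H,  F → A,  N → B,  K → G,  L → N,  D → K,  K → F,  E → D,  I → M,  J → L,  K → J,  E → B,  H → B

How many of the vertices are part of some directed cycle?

9

A vertex is on a directed cycle iff it belongs to a strongly connected component of size ≥ 2 (or has a self-loop).
The vertices on cycles are {A, D, E, F, I, J, K, L, M} — 9 in total.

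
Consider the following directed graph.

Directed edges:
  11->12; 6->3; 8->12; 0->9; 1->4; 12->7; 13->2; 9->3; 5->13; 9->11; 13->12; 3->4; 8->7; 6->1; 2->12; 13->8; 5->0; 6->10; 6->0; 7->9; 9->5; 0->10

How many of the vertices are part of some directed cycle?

A vertex is on a directed cycle iff it belongs to a strongly connected component of size ≥ 2 (or has a self-loop).
The vertices on cycles are {0, 2, 5, 7, 8, 9, 11, 12, 13} — 9 in total.

9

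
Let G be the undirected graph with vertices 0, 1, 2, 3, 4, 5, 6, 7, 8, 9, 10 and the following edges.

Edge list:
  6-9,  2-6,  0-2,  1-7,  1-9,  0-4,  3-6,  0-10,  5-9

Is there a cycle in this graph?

DFS, tracking each vertex's parent; an edge to a visited non-parent vertex closes a cycle.
Start from 1:
visit 1 (parent –)
  visit 9 (parent 1)
    visit 5 (parent 9)
      5–9: parent, skip
    9–1: parent, skip
    visit 6 (parent 9)
      visit 3 (parent 6)
        3–6: parent, skip
      6–9: parent, skip
      visit 2 (parent 6)
        2–6: parent, skip
        visit 0 (parent 2)
          visit 4 (parent 0)
            4–0: parent, skip
          visit 10 (parent 0)
            10–0: parent, skip
          0–2: parent, skip
  visit 7 (parent 1)
    7–1: parent, skip
visit 8 (parent –)
No non-parent visited neighbor found — the graph is a forest.

No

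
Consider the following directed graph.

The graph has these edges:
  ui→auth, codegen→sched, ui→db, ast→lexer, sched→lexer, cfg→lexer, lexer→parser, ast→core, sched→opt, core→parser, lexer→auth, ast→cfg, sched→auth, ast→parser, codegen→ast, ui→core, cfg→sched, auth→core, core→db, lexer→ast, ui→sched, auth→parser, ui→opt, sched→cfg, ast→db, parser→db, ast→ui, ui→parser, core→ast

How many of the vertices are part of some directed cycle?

A vertex is on a directed cycle iff it belongs to a strongly connected component of size ≥ 2 (or has a self-loop).
The vertices on cycles are {ui, ast, cfg, auth, core, lexer, sched} — 7 in total.

7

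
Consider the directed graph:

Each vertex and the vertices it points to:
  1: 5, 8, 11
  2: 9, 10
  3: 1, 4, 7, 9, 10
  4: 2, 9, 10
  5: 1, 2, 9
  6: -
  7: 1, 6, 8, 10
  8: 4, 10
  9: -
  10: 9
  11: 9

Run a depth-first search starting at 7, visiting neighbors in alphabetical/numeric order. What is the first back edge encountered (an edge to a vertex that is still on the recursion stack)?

5→1

DFS from 7 (visiting neighbors in alphabetical/numeric order); mark gray on enter, black on exit:
7 gray
  1 gray
    5 gray
      5→1: 1 is gray → back edge
First back edge: 5 → 1.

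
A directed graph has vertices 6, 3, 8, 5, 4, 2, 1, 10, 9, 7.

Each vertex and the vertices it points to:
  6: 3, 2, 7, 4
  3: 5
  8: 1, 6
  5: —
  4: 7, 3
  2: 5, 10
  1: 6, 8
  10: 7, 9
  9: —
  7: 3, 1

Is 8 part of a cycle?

8 is on a cycle iff 8 can reach itself via ≥1 edge.
8 → 1 → 8 — yes.

Yes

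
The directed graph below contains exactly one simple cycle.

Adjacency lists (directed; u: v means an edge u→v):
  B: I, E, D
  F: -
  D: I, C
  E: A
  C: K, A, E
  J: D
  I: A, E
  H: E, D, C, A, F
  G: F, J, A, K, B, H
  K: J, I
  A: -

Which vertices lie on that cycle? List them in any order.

DFS with gray/black marking from K:
K gray
  J gray
    D gray
      I gray
        A gray
        A black
        E gray
          E→A: A black — skip
        E black
      I black
      C gray
        C→K: K is gray → back edge
Back edge closes the cycle K → J → D → C → K; its vertices are {C, D, J, K}.

C, D, J, K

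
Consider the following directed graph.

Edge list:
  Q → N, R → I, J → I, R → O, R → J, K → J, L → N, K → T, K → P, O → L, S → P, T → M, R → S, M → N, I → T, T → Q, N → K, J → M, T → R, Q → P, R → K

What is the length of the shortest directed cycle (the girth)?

For each vertex v, BFS finds the shortest path from v back to v.
The shortest such closed walk is R → K → T → R, length 3.

3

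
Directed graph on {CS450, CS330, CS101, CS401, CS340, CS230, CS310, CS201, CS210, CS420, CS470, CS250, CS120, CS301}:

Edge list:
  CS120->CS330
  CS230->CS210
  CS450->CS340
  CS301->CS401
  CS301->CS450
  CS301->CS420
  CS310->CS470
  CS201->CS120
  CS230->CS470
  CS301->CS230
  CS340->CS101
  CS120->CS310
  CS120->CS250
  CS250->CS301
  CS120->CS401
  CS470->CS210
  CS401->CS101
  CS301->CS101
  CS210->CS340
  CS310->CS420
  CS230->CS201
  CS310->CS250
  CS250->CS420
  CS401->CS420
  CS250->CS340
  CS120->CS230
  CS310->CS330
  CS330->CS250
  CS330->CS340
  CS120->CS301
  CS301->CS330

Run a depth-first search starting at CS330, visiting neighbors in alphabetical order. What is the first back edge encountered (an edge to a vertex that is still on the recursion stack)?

CS120->CS230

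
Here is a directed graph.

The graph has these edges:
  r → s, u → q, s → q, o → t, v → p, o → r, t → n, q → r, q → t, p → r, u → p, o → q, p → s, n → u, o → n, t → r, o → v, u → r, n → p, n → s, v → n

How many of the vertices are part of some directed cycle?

7

A vertex is on a directed cycle iff it belongs to a strongly connected component of size ≥ 2 (or has a self-loop).
The vertices on cycles are {n, p, q, r, s, t, u} — 7 in total.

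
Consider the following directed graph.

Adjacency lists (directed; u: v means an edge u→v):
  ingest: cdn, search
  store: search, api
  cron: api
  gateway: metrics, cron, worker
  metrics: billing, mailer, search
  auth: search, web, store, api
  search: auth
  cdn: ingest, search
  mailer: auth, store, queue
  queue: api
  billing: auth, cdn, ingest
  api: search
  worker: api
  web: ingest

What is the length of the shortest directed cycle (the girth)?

2

For each vertex v, BFS finds the shortest path from v back to v.
The shortest such closed walk is auth → search → auth, length 2.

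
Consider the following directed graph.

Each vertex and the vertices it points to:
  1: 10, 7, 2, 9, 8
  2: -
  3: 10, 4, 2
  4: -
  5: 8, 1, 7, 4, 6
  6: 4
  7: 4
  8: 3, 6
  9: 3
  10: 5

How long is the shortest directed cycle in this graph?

3

For each vertex v, BFS finds the shortest path from v back to v.
The shortest such closed walk is 5 → 1 → 10 → 5, length 3.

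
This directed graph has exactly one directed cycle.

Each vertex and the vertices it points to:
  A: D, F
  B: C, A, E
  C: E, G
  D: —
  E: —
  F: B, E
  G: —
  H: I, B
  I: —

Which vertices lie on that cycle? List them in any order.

A, B, F

DFS with gray/black marking from B:
B gray
  C gray
    E gray
    E black
    G gray
    G black
  C black
  A gray
    D gray
    D black
    F gray
      F→B: B is gray → back edge
Back edge closes the cycle B → A → F → B; its vertices are {A, B, F}.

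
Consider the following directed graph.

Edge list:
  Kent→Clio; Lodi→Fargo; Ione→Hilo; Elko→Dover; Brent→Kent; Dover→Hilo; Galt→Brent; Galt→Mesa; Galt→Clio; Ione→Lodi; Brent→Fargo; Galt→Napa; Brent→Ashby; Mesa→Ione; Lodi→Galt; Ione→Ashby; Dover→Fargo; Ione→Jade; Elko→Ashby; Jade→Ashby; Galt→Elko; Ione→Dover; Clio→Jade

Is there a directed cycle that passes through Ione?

Yes

Ione is on a cycle iff Ione can reach itself via ≥1 edge.
Ione → Lodi → Galt → Mesa → Ione — yes.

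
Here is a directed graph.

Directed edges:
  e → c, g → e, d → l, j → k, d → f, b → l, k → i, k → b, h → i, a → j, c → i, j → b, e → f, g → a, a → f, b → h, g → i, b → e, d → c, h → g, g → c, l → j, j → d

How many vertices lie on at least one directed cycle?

8

A vertex is on a directed cycle iff it belongs to a strongly connected component of size ≥ 2 (or has a self-loop).
The vertices on cycles are {a, b, d, g, h, j, k, l} — 8 in total.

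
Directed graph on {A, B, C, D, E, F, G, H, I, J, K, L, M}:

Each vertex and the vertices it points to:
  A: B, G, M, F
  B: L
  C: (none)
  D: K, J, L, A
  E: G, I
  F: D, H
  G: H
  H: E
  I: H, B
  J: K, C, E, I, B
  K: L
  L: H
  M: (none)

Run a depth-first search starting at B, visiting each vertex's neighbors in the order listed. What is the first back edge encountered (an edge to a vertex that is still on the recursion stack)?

G->H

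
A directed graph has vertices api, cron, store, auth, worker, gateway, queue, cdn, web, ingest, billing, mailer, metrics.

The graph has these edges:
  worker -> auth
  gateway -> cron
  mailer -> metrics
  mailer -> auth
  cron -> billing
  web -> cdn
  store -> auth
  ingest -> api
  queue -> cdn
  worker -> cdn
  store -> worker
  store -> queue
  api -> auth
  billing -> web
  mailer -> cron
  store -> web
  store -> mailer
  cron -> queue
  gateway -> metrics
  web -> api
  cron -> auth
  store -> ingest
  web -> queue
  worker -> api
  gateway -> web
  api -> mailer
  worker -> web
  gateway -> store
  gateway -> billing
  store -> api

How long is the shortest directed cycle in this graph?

5

For each vertex v, BFS finds the shortest path from v back to v.
The shortest such closed walk is mailer → cron → billing → web → api → mailer, length 5.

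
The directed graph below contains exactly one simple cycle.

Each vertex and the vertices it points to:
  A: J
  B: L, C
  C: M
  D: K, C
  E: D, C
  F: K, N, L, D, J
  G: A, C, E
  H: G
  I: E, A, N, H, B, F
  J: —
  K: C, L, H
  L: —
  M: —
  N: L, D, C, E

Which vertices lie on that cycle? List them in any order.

D, E, G, H, K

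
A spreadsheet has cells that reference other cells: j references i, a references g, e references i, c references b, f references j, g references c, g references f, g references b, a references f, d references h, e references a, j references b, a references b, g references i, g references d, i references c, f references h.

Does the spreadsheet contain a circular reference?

DFS with white/gray/black marking, starting from b:
b gray
b black
j gray
  j→b: b black — skip
  i gray
    c gray
      c→b: b black — skip
    c black
  i black
j black
d gray
  h gray
  h black
d black
a gray
  g gray
    g→b: b black — skip
    g→c: c black — skip
    g→d: d black — skip
    g→i: i black — skip
    f gray
      f→h: h black — skip
      f→j: j black — skip
    f black
  g black
  a→b: b black — skip
  a→f: f black — skip
a black
e gray
  e→a: a black — skip
  e→i: i black — skip
e black
Every edge goes to a white or black vertex — no back edge, so the graph is acyclic.

No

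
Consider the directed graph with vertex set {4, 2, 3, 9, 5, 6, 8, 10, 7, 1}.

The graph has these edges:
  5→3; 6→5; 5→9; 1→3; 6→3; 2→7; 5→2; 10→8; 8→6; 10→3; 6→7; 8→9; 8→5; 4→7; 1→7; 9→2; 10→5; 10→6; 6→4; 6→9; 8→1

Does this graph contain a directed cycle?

No

DFS with white/gray/black marking, starting from 8:
8 gray
  6 gray
    4 gray
      7 gray
      7 black
    4 black
    9 gray
      2 gray
        2→7: 7 black — skip
      2 black
    9 black
    3 gray
    3 black
    5 gray
      5→9: 9 black — skip
      5→3: 3 black — skip
      5→2: 2 black — skip
    5 black
    6→7: 7 black — skip
  6 black
  8→9: 9 black — skip
  1 gray
    1→3: 3 black — skip
    1→7: 7 black — skip
  1 black
  8→5: 5 black — skip
8 black
10 gray
  10→6: 6 black — skip
  10→5: 5 black — skip
  10→8: 8 black — skip
  10→3: 3 black — skip
10 black
Every edge goes to a white or black vertex — no back edge, so the graph is acyclic.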